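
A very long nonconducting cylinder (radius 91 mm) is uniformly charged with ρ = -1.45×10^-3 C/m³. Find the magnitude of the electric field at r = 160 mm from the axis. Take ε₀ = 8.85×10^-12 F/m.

|E| ≈ 4.24×10^6 N/C

Coaxial Gaussian cylinder, radius r = 160 mm, length L (r > 91 mm, full cross-section enclosed).
λ_enc = ρ·πR² = (-1.45×10^-3)π(0.091)² = -3.772×10^-5 C/m.
Since E is radial and uniform over the curved surface, Φ = E·2πrL = Q_enc/ε₀ = λ_enc L/ε₀.
E = |λ_enc|/(2πε₀r) = (3.772e-5)/(2π·8.85×10^-12·0.16) = 4.24×10^6 N/C.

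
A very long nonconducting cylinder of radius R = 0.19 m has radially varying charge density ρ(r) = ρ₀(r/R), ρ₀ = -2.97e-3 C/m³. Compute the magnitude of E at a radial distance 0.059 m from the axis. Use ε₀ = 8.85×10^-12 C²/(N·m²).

Choose a coaxial cylinder of radius r = 0.059 m (arbitrary length L) as the Gaussian surface (r < R).
λ_enc = ∫₀^r ρ(r')·2πr' dr' = (2πρ₀/R)·r^3/3 = -6.724e-6 C/m.
Since E is radial and uniform over the curved surface, Φ = E·2πrL = Q_enc/ε₀ = λ_enc L/ε₀.
E = |λ_enc|/(2πε₀r) = (6.724e-6)/(2π·8.85×10^-12·0.059) = 2.05×10^6 N/C.

E ≈ 2.05×10^6 N/C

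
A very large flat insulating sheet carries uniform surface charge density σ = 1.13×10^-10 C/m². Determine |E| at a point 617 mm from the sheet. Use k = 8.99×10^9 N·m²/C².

The symmetry is planar: E is normal to the sheet and the same magnitude on both sides. Take a pillbox straddling the sheet with end-cap area A.
Flux Φ = 2EA and Q_enc = σA, so 2EA = σA/ε₀ ⇒ E = |σ|/(2ε₀), independent of distance.
E = 2πk|σ| = 2π(8.99×10^9)(1.13×10^-10) = 6.38 N/C.

E ≈ 6.38 N/C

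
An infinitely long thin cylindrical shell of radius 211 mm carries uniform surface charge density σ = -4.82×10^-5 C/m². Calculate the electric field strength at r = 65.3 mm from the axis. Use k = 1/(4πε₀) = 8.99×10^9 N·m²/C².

Take a coaxial cylindrical Gaussian surface of radius r = 65.3 mm and length L (r < 211 mm, inside the shell).
No charge is enclosed, so Gauss's law gives E·2πrL = 0 ⇒ E = 0.

|E| = 0 N/C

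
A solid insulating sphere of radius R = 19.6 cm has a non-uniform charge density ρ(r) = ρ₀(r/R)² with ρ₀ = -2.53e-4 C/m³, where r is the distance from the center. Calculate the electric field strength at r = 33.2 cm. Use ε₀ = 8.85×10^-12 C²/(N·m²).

Symmetry ⇒ E = E(r) r̂. Gaussian sphere of radius r = 33.2 cm (r > R, all charge enclosed).
Q_enc = 4π ∫₀^R ρ₀(r'/R)^2 r'² dr' = 4πρ₀R³/5 = -4.788e-6 C.
Since E is radial and uniform over the Gaussian sphere, Φ = E·4πr² = Q_enc/ε₀.
E = |Q_enc|/(4πε₀r²) = (4.788×10^-6)/(4π·8.85×10^-12·(0.332)²) = 3.91×10^5 N/C.

|E| = 3.91×10^5 N/C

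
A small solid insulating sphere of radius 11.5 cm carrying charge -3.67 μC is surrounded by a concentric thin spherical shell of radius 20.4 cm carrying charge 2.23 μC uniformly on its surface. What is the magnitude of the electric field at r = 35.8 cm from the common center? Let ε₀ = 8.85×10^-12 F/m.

Use a concentric Gaussian sphere at r = 35.8 cm (r > 20.4 cm, enclosing both).
Q_enc = (-3.67 μC) + (2.23 μC) = -1.44e-6 C.
Gauss's law: E·4πr² = Q_enc/ε₀.
E = |Q_enc|/(4πε₀r²) = (1.44×10^-6)/(4π·8.85×10^-12·(0.358)²) = 1.01×10^5 N/C.

1.01×10^5 V/m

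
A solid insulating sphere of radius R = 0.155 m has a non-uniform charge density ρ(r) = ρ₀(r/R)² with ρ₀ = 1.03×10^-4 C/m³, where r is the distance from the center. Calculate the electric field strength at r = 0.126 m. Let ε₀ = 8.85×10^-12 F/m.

Use a concentric Gaussian sphere at r = 0.126 m (r < R).
Integrate the density: Q_enc = 4π ∫₀^r ρ₀(r'/R)^2 r'² dr' = 4πρ₀ r^5/(5·R²) = 3.422×10^-7 C.
Since E is radial and uniform over the Gaussian sphere, Φ = E·4πr² = Q_enc/ε₀.
E = |Q_enc|/(4πε₀r²) = (3.422e-7)/(4π·8.85×10^-12·(0.126)²) = 1.94e5 N/C.

|E| = 1.94×10^5 V/m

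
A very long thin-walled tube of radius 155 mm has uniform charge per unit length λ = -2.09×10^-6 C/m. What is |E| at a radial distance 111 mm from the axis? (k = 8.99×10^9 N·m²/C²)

Coaxial Gaussian cylinder, radius r = 111 mm, length L (r < 155 mm, inside the shell).
All the surface charge lies outside this cylinder: Q_enc = 0, hence E = 0.

|E| = 0 N/C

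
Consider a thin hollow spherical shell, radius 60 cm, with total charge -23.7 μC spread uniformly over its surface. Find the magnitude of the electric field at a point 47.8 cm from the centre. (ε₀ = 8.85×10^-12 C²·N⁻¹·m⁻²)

E = 0 (no enclosed charge)

Use a concentric Gaussian sphere at r = 47.8 cm (inside the shell, r < 60 cm).
No charge lies within this surface, so Q_enc = 0 and Gauss's law gives E·4πr² = 0 ⇒ E = 0.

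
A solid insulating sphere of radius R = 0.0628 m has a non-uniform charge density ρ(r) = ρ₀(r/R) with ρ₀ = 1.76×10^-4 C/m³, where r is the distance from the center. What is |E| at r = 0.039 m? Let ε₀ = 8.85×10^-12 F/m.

E ≈ 1.20×10^5 N/C

By spherical symmetry E is radial; choose a Gaussian sphere of radius r = 0.039 m (r < R).
Integrate the density: Q_enc = 4π ∫₀^r ρ₀(r'/R)^1 r'² dr' = 4πρ₀ r^4/(4·R) = 2.037×10^-8 C.
Since E is radial and uniform over the Gaussian sphere, Φ = E·4πr² = Q_enc/ε₀.
E = |Q_enc|/(4πε₀r²) = (2.037e-8)/(4π·8.85×10^-12·(0.039)²) = 1.20e5 N/C.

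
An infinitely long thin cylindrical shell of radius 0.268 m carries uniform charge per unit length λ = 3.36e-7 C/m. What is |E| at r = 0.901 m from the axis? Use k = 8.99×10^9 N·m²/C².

Take a coaxial cylindrical Gaussian surface of radius r = 0.901 m and length L (r > 0.268 m).
The full line charge is enclosed: λ_enc = 3.36×10^-7 C/m.
Since E is radial and uniform over the curved surface, Φ = E·2πrL = Q_enc/ε₀ = λ_enc L/ε₀.
E = 2k|λ_enc|/r = 2(8.99×10^9)(3.36×10^-7)/(0.901) = 6.71×10^3 N/C.

6.71×10^3 N/C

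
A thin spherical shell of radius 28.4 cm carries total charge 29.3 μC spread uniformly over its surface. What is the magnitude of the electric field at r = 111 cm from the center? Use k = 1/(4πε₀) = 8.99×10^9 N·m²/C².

E = 2.14×10^5 V/m

Symmetry ⇒ E = E(r) r̂. Gaussian sphere of radius r = 111 cm (r > 28.4 cm).
The entire shell is enclosed: Q_enc = 2.93×10^-5 C.
Since E is radial and uniform over the Gaussian sphere, Φ = E·4πr² = Q_enc/ε₀.
E = k|Q_enc|/r² = (8.99×10^9)(2.93×10^-5)/(1.11)² = 2.14×10^5 N/C.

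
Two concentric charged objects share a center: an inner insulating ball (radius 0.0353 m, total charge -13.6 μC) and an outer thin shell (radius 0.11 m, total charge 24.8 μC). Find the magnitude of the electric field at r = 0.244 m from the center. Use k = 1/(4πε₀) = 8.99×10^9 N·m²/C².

E ≈ 1.69e6 V/m

Symmetry ⇒ E = E(r) r̂. Gaussian sphere of radius r = 0.244 m (r > 0.11 m, enclosing both).
Q_enc = (-13.6 μC) + (24.8 μC) = 1.12×10^-5 C.
Applying ∮E·dA = Q_enc/ε₀ with Φ = E(4πr²):
E = k|Q_enc|/r² = (8.99×10^9)(1.12×10^-5)/(0.244)² = 1.69e6 N/C.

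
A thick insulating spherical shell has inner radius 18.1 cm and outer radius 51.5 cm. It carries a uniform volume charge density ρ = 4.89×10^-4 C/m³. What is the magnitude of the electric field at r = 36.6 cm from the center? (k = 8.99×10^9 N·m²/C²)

Use a concentric Gaussian sphere at r = 36.6 cm (within the shell material, 18.1 cm < r < 51.5 cm).
Enclosed charge is the volume from a to r: Q_enc = (4π/3)ρ(r³ − a³) = 8.828e-5 C.
Since E is radial and uniform over the Gaussian sphere, Φ = E·4πr² = Q_enc/ε₀.
E = k|Q_enc|/r² = (8.99×10^9)(8.828×10^-5)/(0.366)² = 5.92e6 N/C.

|E| ≈ 5.92e6 N/C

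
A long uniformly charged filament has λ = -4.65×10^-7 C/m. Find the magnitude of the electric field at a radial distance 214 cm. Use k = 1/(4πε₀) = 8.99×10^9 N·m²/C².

3.91×10^3 N/C

Choose a coaxial cylinder of radius r = 214 cm (arbitrary length L) as the Gaussian surface.
Q_enc = λL, so λ_enc = -4.65e-7 C/m.
Gauss's law: E·2πrL = λ_enc L/ε₀.
E = 2k|λ_enc|/r = 2(8.99×10^9)(4.65×10^-7)/(2.14) = 3.91e3 N/C.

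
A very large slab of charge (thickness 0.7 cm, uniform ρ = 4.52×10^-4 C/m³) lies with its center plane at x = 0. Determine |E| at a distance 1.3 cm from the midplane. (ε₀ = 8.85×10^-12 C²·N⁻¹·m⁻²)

The point |x| = 1.3 cm lies outside the slab (half-thickness 0.0035 m). A symmetric pillbox spanning the full slab encloses Q_enc = ρ·d·A.
Flux = 2EA ⇒ E = |ρ|d/(2ε₀), independent of distance outside.
E = (4.52×10^-4)(0.007)/(2·8.85×10^-12) = 1.79×10^5 N/C.

|E| ≈ 1.79e5 N/C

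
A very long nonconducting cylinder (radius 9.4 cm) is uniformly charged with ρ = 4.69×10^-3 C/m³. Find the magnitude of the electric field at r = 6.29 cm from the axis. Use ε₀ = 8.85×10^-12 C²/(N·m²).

|E| = 1.67e7 N/C

Take a coaxial cylindrical Gaussian surface of radius r = 6.29 cm and length L (r < R).
Charge inside radius r per length L is ρ·πr²·L, so λ_enc = ρπr² = 5.829×10^-5 C/m.
Gauss's law: E·2πrL = λ_enc L/ε₀.
E = |λ_enc|/(2πε₀r) = (5.829e-5)/(2π·8.85×10^-12·0.0629) = 1.67×10^7 N/C.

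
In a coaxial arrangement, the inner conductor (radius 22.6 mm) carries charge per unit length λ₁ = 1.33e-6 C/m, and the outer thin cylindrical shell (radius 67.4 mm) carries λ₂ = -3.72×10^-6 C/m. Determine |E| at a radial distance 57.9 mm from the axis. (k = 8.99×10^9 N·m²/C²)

|E| ≈ 4.13×10^5 N/C

Choose a coaxial cylinder of radius r = 57.9 mm (arbitrary length L) as the Gaussian surface (between the conductors, 22.6 mm < r < 67.4 mm).
Only the inner wire is enclosed; the outer shell contributes nothing inside itself. λ_enc = λ₁ = 1.33×10^-6 C/m.
Applying ∮E·dA = Q_enc/ε₀ with the end caps contributing no flux:
E = 2k|λ_enc|/r = 2(8.99×10^9)(1.33e-6)/(0.0579) = 4.13e5 N/C.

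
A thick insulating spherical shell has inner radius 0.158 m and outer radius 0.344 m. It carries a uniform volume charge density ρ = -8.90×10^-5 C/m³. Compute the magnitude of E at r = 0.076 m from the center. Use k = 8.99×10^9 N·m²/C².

|E| = 0 N/C

Symmetry ⇒ E = E(r) r̂. Gaussian sphere of radius r = 0.076 m (r < 0.158 m, inside the empty cavity).
Q_enc = 0 (all charge lies at larger r); Gauss's law gives E = 0.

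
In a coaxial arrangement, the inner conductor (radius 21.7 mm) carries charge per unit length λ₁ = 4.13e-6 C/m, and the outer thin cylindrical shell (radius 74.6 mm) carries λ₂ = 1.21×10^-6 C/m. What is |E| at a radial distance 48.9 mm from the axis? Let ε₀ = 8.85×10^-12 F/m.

Choose a coaxial cylinder of radius r = 48.9 mm (arbitrary length L) as the Gaussian surface (between the conductors, 21.7 mm < r < 74.6 mm).
Only the inner wire is enclosed; the outer shell contributes nothing inside itself. λ_enc = λ₁ = 4.13×10^-6 C/m.
Applying ∮E·dA = Q_enc/ε₀ with the end caps contributing no flux:
E = |λ_enc|/(2πε₀r) = (4.13×10^-6)/(2π·8.85×10^-12·0.0489) = 1.52e6 N/C.

E ≈ 1.52×10^6 V/m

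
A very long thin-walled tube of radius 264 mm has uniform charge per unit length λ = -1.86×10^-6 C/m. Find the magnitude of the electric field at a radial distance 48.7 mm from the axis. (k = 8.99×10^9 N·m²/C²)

By cylindrical symmetry E is radial; use a coaxial Gaussian cylinder of radius 48.7 mm and length L (r < 264 mm, inside the shell).
No charge is enclosed, so Gauss's law gives E·2πrL = 0 ⇒ E = 0.

E = 0 (no enclosed charge)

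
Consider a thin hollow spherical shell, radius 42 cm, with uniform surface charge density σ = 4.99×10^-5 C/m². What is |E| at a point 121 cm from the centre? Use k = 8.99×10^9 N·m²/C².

By spherical symmetry E is radial; choose a Gaussian sphere of radius r = 121 cm (r > 42 cm).
The entire shell is enclosed: Q_enc = σ·4πR² = (4.99×10^-5)·4π·(0.42)² = 1.106×10^-4 C.
Since E is radial and uniform over the Gaussian sphere, Φ = E·4πr² = Q_enc/ε₀.
E = k|Q_enc|/r² = (8.99×10^9)(1.106×10^-4)/(1.21)² = 6.79e5 N/C.

|E| ≈ 6.79×10^5 V/m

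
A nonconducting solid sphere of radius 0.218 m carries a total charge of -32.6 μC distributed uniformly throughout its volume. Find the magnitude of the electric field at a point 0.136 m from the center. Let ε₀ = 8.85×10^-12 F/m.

By spherical symmetry E is radial; choose a Gaussian sphere of radius r = 0.136 m (r < R).
For a uniform sphere the enclosed fraction is (r/R)³, so Q_enc = (-32.6 μC)(0.136/0.218)³ = -7.915e-6 C.
Applying ∮E·dA = Q_enc/ε₀ with Φ = E(4πr²):
E = |Q_enc|/(4πε₀r²) = (7.915×10^-6)/(4π·8.85×10^-12·(0.136)²) = 3.85e6 N/C.

|E| ≈ 3.85e6 V/m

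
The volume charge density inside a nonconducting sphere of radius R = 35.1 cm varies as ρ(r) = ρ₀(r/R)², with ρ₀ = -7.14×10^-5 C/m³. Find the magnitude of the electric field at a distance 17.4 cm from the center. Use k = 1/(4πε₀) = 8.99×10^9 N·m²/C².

By spherical symmetry E is radial; choose a Gaussian sphere of radius r = 17.4 cm (r < R).
Q_enc = ∫₀^r ρ(r')·4πr'² dr' = (4πρ₀/R²) ∫₀^r r'^4 dr' = 4πρ₀ r^5/(5·R²) = -2.323×10^-7 C.
By Gauss's law, ∮E·dA = E·4πr² = Q_enc/ε₀.
E = k|Q_enc|/r² = (8.99×10^9)(2.323×10^-7)/(0.174)² = 6.90×10^4 N/C.

6.90×10^4 V/m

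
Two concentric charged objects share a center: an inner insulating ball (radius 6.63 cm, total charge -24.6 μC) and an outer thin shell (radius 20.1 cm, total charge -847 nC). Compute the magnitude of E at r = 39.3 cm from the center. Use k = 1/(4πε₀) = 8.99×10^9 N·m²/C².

E ≈ 1.48e6 N/C

Use a concentric Gaussian sphere at r = 39.3 cm (r > 20.1 cm, enclosing both).
Q_enc = (-24.6 μC) + (-847 nC) = -2.545e-5 C.
Applying ∮E·dA = Q_enc/ε₀ with Φ = E(4πr²):
E = k|Q_enc|/r² = (8.99×10^9)(2.545×10^-5)/(0.393)² = 1.48×10^6 N/C.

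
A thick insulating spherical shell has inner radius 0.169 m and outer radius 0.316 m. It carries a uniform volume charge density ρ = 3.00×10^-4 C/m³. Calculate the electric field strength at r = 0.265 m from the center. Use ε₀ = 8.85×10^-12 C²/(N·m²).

By spherical symmetry E is radial; choose a Gaussian sphere of radius r = 0.265 m (within the shell material, 0.169 m < r < 0.316 m).
Only the shell between 0.169 m and r is enclosed: Q_enc = ρ·(4π/3)(r³ − a³) = (3.00×10^-4)·(4π/3)·((0.265)³ − (0.169)³) = 1.732×10^-5 C.
Since E is radial and uniform over the Gaussian sphere, Φ = E·4πr² = Q_enc/ε₀.
E = |Q_enc|/(4πε₀r²) = (1.732×10^-5)/(4π·8.85×10^-12·(0.265)²) = 2.22e6 N/C.

E ≈ 2.22e6 V/m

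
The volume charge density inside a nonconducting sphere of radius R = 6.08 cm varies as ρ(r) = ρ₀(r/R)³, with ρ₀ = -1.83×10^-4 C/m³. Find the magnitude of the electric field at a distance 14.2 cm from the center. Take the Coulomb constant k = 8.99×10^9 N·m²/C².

Take a concentric spherical Gaussian surface of radius r = 14.2 cm (r > R, all charge enclosed).
Q_enc = 4π ∫₀^R ρ₀(r'/R)^3 r'² dr' = 4πρ₀R³/6 = -8.614×10^-8 C.
Since E is radial and uniform over the Gaussian sphere, Φ = E·4πr² = Q_enc/ε₀.
E = k|Q_enc|/r² = (8.99×10^9)(8.614×10^-8)/(0.142)² = 3.84e4 N/C.

E = 3.84×10^4 V/m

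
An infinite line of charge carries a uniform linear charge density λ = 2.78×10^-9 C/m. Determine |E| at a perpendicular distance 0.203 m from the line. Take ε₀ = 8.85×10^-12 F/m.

E ≈ 246 V/m

Choose a coaxial cylinder of radius r = 0.203 m (arbitrary length L) as the Gaussian surface.
Q_enc = λL, so λ_enc = 2.78e-9 C/m.
Since E is radial and uniform over the curved surface, Φ = E·2πrL = Q_enc/ε₀ = λ_enc L/ε₀.
E = |λ_enc|/(2πε₀r) = (2.78×10^-9)/(2π·8.85×10^-12·0.203) = 246 N/C.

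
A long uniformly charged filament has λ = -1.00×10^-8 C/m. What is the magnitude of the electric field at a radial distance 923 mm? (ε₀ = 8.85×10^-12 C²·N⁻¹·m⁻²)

E ≈ 195 N/C

Coaxial Gaussian cylinder, radius r = 923 mm, length L.
Q_enc = λL, so λ_enc = -1.00×10^-8 C/m.
By Gauss's law (flux through the curved wall only), E·2πrL = λ_enc L/ε₀.
E = |λ_enc|/(2πε₀r) = (1.00e-8)/(2π·8.85×10^-12·0.923) = 195 N/C.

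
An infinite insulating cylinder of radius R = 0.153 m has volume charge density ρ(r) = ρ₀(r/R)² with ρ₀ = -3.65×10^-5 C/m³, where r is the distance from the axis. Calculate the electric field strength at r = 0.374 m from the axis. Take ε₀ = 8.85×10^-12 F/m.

|E| = 6.45×10^4 V/m

Choose a coaxial cylinder of radius r = 0.374 m (arbitrary length L) as the Gaussian surface (r > R, full charge per length enclosed).
λ_enc = 2π ∫₀^R ρ₀(r'/R)^2 r' dr' = 2πρ₀R²/4 = -1.342e-6 C/m.
Gauss's law: E·2πrL = λ_enc L/ε₀.
E = |λ_enc|/(2πε₀r) = (1.342×10^-6)/(2π·8.85×10^-12·0.374) = 6.45e4 N/C.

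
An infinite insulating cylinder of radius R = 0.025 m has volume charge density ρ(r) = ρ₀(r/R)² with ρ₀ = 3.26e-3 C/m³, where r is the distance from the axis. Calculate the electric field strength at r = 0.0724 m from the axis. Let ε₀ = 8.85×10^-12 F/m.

E = 7.95×10^5 V/m

By cylindrical symmetry E is radial; use a coaxial Gaussian cylinder of radius 0.0724 m and length L (r > R, full charge per length enclosed).
λ_enc = 2π ∫₀^R ρ₀(r'/R)^2 r' dr' = 2πρ₀R²/4 = 3.20e-6 C/m.
Since E is radial and uniform over the curved surface, Φ = E·2πrL = Q_enc/ε₀ = λ_enc L/ε₀.
E = |λ_enc|/(2πε₀r) = (3.20×10^-6)/(2π·8.85×10^-12·0.0724) = 7.95×10^5 N/C.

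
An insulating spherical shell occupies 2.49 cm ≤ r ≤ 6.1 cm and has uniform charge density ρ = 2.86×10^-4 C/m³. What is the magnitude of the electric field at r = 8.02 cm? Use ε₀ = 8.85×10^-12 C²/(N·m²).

|E| = 3.54×10^5 N/C

By spherical symmetry E is radial; choose a Gaussian sphere of radius r = 8.02 cm (r > 6.1 cm, enclosing the whole shell).
Q_enc = ρ·(4π/3)(b³ − a³) = (2.86e-4)·(4π/3)·((0.061)³ − (0.0249)³) = 2.534e-7 C.
Since E is radial and uniform over the Gaussian sphere, Φ = E·4πr² = Q_enc/ε₀.
E = |Q_enc|/(4πε₀r²) = (2.534×10^-7)/(4π·8.85×10^-12·(0.0802)²) = 3.54×10^5 N/C.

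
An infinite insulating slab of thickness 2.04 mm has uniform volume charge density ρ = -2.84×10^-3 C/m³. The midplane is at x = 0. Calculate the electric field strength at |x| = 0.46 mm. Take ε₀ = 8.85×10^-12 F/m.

|E| = 1.48×10^5 N/C

By symmetry E is perpendicular to the slab. A Gaussian pillbox from −0.46 mm to +0.46 mm (face area A) lies entirely within the slab.
Q_enc = ρ·(2x)·A and flux = 2EA, so 2EA = 2ρxA/ε₀ ⇒ E = |ρ|x/ε₀.
E = (2.84×10^-3)(0.00046)/(8.85×10^-12) = 1.48×10^5 N/C.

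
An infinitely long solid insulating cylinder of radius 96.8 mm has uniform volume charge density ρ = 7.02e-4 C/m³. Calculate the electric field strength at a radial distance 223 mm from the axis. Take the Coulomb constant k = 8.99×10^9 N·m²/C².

1.67e6 N/C

By cylindrical symmetry E is radial; use a coaxial Gaussian cylinder of radius 223 mm and length L (r > 96.8 mm, full cross-section enclosed).
λ_enc = ρ·πR² = (7.02e-4)π(0.0968)² = 2.067e-5 C/m.
By Gauss's law (flux through the curved wall only), E·2πrL = λ_enc L/ε₀.
E = 2k|λ_enc|/r = 2(8.99×10^9)(2.067×10^-5)/(0.223) = 1.67e6 N/C.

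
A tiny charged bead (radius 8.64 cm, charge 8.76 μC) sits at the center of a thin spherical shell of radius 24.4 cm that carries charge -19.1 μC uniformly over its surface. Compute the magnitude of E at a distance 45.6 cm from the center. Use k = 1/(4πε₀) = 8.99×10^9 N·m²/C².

Take a concentric spherical Gaussian surface of radius r = 45.6 cm (r > 24.4 cm, enclosing both).
Q_enc = (8.76 μC) + (-19.1 μC) = -1.034e-5 C.
Since E is radial and uniform over the Gaussian sphere, Φ = E·4πr² = Q_enc/ε₀.
E = k|Q_enc|/r² = (8.99×10^9)(1.034e-5)/(0.456)² = 4.47×10^5 N/C.

4.47e5 V/m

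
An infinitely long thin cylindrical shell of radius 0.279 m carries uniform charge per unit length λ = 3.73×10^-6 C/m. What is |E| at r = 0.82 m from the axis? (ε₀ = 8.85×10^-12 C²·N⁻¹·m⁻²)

8.18×10^4 N/C

Take a coaxial cylindrical Gaussian surface of radius r = 0.82 m and length L (r > 0.279 m).
The full line charge is enclosed: λ_enc = 3.73×10^-6 C/m.
By Gauss's law (flux through the curved wall only), E·2πrL = λ_enc L/ε₀.
E = |λ_enc|/(2πε₀r) = (3.73×10^-6)/(2π·8.85×10^-12·0.82) = 8.18e4 N/C.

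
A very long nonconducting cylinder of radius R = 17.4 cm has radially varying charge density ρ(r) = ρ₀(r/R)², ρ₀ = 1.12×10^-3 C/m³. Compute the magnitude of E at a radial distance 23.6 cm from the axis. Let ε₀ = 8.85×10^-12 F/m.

Take a coaxial cylindrical Gaussian surface of radius r = 23.6 cm and length L (r > R, full charge per length enclosed).
λ_enc = 2π ∫₀^R ρ₀(r'/R)^2 r' dr' = 2πρ₀R²/4 = 5.326×10^-5 C/m.
By Gauss's law (flux through the curved wall only), E·2πrL = λ_enc L/ε₀.
E = |λ_enc|/(2πε₀r) = (5.326×10^-5)/(2π·8.85×10^-12·0.236) = 4.06e6 N/C.

E = 4.06×10^6 N/C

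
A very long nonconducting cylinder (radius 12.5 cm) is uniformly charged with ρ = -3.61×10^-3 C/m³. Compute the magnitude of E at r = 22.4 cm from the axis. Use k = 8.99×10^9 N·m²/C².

Coaxial Gaussian cylinder, radius r = 22.4 cm, length L (r > 12.5 cm, full cross-section enclosed).
λ_enc = ρ·πR² = (-3.61×10^-3)π(0.125)² = -1.772×10^-4 C/m.
By Gauss's law (flux through the curved wall only), E·2πrL = λ_enc L/ε₀.
E = 2k|λ_enc|/r = 2(8.99×10^9)(1.772×10^-4)/(0.224) = 1.42×10^7 N/C.

E ≈ 1.42e7 N/C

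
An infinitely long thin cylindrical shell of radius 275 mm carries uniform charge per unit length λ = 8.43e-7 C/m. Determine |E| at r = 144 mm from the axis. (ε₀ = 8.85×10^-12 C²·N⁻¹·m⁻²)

E = 0 (no enclosed charge)

By cylindrical symmetry E is radial; use a coaxial Gaussian cylinder of radius 144 mm and length L (r < 275 mm, inside the shell).
All the surface charge lies outside this cylinder: Q_enc = 0, hence E = 0.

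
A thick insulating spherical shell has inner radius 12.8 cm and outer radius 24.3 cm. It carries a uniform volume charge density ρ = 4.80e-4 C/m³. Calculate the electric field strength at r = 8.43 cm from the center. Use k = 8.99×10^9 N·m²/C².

E = 0 (no enclosed charge)

By spherical symmetry E is radial; choose a Gaussian sphere of radius r = 8.43 cm (r < 12.8 cm, inside the empty cavity).
No charge is enclosed, so by Gauss's law E·4πr² = 0 ⇒ E = 0.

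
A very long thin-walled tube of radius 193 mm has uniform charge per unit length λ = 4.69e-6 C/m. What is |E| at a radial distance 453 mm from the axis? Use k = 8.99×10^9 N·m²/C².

Take a coaxial cylindrical Gaussian surface of radius r = 453 mm and length L (r > 193 mm).
The full line charge is enclosed: λ_enc = 4.69×10^-6 C/m.
By Gauss's law (flux through the curved wall only), E·2πrL = λ_enc L/ε₀.
E = 2k|λ_enc|/r = 2(8.99×10^9)(4.69e-6)/(0.453) = 1.86e5 N/C.

E = 1.86e5 N/C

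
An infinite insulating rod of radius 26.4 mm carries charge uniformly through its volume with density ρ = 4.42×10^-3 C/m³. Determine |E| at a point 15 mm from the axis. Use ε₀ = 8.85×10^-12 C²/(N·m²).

|E| = 3.75e6 N/C

Coaxial Gaussian cylinder, radius r = 15 mm, length L (r < R).
Charge inside radius r per length L is ρ·πr²·L, so λ_enc = ρπr² = 3.124e-6 C/m.
By Gauss's law (flux through the curved wall only), E·2πrL = λ_enc L/ε₀.
E = |λ_enc|/(2πε₀r) = (3.124e-6)/(2π·8.85×10^-12·0.015) = 3.75×10^6 N/C.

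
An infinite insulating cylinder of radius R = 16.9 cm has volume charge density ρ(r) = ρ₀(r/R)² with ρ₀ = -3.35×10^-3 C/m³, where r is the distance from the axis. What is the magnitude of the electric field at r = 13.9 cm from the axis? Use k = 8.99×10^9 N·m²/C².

E = 8.90e6 N/C

By cylindrical symmetry E is radial; use a coaxial Gaussian cylinder of radius 13.9 cm and length L (r < R).
λ_enc = ∫₀^r ρ(r')·2πr' dr' = (2πρ₀/R²)·r^4/4 = -6.878×10^-5 C/m.
Gauss's law: E·2πrL = λ_enc L/ε₀.
E = 2k|λ_enc|/r = 2(8.99×10^9)(6.878e-5)/(0.139) = 8.90×10^6 N/C.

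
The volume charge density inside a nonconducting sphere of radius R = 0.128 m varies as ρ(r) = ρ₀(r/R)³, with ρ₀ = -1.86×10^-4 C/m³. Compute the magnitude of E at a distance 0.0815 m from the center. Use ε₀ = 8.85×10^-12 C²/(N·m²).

|E| ≈ 7.37×10^4 V/m

Symmetry ⇒ E = E(r) r̂. Gaussian sphere of radius r = 0.0815 m (r < R).
Integrate the density: Q_enc = 4π ∫₀^r ρ₀(r'/R)^3 r'² dr' = 4πρ₀ r^6/(6·R³) = -5.444×10^-8 C.
Gauss's law: E·4πr² = Q_enc/ε₀.
E = |Q_enc|/(4πε₀r²) = (5.444e-8)/(4π·8.85×10^-12·(0.0815)²) = 7.37e4 N/C.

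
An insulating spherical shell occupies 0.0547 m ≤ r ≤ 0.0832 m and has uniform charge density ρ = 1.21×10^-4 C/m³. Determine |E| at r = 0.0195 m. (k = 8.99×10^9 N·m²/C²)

Take a concentric spherical Gaussian surface of radius r = 0.0195 m (r < 0.0547 m, inside the empty cavity).
Q_enc = 0 (all charge lies at larger r); Gauss's law gives E = 0.

E = 0 (no enclosed charge)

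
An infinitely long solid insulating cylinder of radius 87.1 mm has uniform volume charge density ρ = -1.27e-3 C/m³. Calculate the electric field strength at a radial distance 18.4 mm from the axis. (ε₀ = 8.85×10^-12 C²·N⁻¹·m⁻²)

Choose a coaxial cylinder of radius r = 18.4 mm (arbitrary length L) as the Gaussian surface (r < R).
Charge inside radius r per length L is ρ·πr²·L, so λ_enc = ρπr² = -1.351×10^-6 C/m.
By Gauss's law (flux through the curved wall only), E·2πrL = λ_enc L/ε₀.
E = |λ_enc|/(2πε₀r) = (1.351e-6)/(2π·8.85×10^-12·0.0184) = 1.32×10^6 N/C.

E ≈ 1.32e6 V/m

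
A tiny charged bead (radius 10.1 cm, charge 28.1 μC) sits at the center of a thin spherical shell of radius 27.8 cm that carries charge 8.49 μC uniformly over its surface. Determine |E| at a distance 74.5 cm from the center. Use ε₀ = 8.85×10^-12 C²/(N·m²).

5.93×10^5 N/C

By spherical symmetry E is radial; choose a Gaussian sphere of radius r = 74.5 cm (r > 27.8 cm, enclosing both).
Q_enc = (28.1 μC) + (8.49 μC) = 3.659×10^-5 C.
Applying ∮E·dA = Q_enc/ε₀ with Φ = E(4πr²):
E = |Q_enc|/(4πε₀r²) = (3.659×10^-5)/(4π·8.85×10^-12·(0.745)²) = 5.93×10^5 N/C.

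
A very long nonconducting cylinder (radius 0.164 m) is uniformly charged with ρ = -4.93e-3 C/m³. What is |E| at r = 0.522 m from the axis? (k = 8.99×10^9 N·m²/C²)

E = 1.43e7 N/C

Take a coaxial cylindrical Gaussian surface of radius r = 0.522 m and length L (r > 0.164 m, full cross-section enclosed).
λ_enc = ρ·πR² = (-4.93×10^-3)π(0.164)² = -4.166×10^-4 C/m.
Since E is radial and uniform over the curved surface, Φ = E·2πrL = Q_enc/ε₀ = λ_enc L/ε₀.
E = 2k|λ_enc|/r = 2(8.99×10^9)(4.166×10^-4)/(0.522) = 1.43×10^7 N/C.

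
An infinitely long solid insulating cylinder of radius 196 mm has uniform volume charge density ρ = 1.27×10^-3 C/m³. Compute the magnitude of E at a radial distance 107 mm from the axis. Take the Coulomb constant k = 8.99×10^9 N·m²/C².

7.68×10^6 N/C

By cylindrical symmetry E is radial; use a coaxial Gaussian cylinder of radius 107 mm and length L (r < R).
Enclosed charge per unit length: λ_enc = ρ·πr² = (1.27×10^-3)π(0.107)² = 4.568e-5 C/m.
Applying ∮E·dA = Q_enc/ε₀ with the end caps contributing no flux:
E = 2k|λ_enc|/r = 2(8.99×10^9)(4.568×10^-5)/(0.107) = 7.68e6 N/C.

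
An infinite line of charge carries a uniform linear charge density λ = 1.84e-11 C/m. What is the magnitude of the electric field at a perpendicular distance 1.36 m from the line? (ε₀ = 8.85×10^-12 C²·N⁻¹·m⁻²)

Choose a coaxial cylinder of radius r = 1.36 m (arbitrary length L) as the Gaussian surface.
Q_enc = λL, so λ_enc = 1.84e-11 C/m.
Gauss's law: E·2πrL = λ_enc L/ε₀.
E = |λ_enc|/(2πε₀r) = (1.84×10^-11)/(2π·8.85×10^-12·1.36) = 0.243 N/C.

E ≈ 0.243 V/m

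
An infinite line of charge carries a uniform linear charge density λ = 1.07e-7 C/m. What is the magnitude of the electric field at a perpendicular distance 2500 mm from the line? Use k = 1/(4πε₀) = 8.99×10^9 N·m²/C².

|E| ≈ 770 N/C

Take a coaxial cylindrical Gaussian surface of radius r = 2500 mm and length L.
Q_enc = λL, so λ_enc = 1.07e-7 C/m.
By Gauss's law (flux through the curved wall only), E·2πrL = λ_enc L/ε₀.
E = 2k|λ_enc|/r = 2(8.99×10^9)(1.07×10^-7)/(2.5) = 770 N/C.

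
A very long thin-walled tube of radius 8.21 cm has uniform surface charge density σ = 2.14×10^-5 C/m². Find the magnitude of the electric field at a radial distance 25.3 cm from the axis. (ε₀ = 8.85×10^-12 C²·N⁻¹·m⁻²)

Choose a coaxial cylinder of radius r = 25.3 cm (arbitrary length L) as the Gaussian surface (r > 8.21 cm).
The whole shell is enclosed: λ_enc = σ·2πR = (2.14×10^-5)·2π·(0.0821) = 1.104×10^-5 C/m.
Gauss's law: E·2πrL = λ_enc L/ε₀.
E = |λ_enc|/(2πε₀r) = (1.104×10^-5)/(2π·8.85×10^-12·0.253) = 7.85×10^5 N/C.

E = 7.85e5 V/m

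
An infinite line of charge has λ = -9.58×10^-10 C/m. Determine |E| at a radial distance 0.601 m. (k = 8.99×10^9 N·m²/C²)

|E| ≈ 28.7 V/m

Coaxial Gaussian cylinder, radius r = 0.601 m, length L.
Q_enc = λL, so λ_enc = -9.58×10^-10 C/m.
Gauss's law: E·2πrL = λ_enc L/ε₀.
E = 2k|λ_enc|/r = 2(8.99×10^9)(9.58e-10)/(0.601) = 28.7 N/C.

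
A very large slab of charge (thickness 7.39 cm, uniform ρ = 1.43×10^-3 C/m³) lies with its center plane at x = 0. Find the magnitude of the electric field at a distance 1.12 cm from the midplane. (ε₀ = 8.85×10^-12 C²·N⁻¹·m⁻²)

1.81×10^6 V/m

By symmetry E is perpendicular to the slab. A Gaussian pillbox from −1.12 cm to +1.12 cm (face area A) lies entirely within the slab.
Q_enc = ρ·(2x)·A and flux = 2EA, so 2EA = 2ρxA/ε₀ ⇒ E = |ρ|x/ε₀.
E = (1.43×10^-3)(0.0112)/(8.85×10^-12) = 1.81×10^6 N/C.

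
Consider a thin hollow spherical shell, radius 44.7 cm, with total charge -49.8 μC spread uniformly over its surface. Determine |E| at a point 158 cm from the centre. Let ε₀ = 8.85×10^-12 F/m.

|E| ≈ 1.79×10^5 N/C

Use a concentric Gaussian sphere at r = 158 cm (r > 44.7 cm).
The entire shell is enclosed: Q_enc = -4.98×10^-5 C.
Gauss's law: E·4πr² = Q_enc/ε₀.
E = |Q_enc|/(4πε₀r²) = (4.98e-5)/(4π·8.85×10^-12·(1.58)²) = 1.79×10^5 N/C.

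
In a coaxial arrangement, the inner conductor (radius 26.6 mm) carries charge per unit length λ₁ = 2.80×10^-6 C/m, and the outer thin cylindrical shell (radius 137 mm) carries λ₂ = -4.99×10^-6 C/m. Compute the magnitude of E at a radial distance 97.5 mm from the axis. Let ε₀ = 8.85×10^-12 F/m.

E ≈ 5.16e5 N/C

By cylindrical symmetry E is radial; use a coaxial Gaussian cylinder of radius 97.5 mm and length L (between the conductors, 26.6 mm < r < 137 mm).
Only the inner wire is enclosed; the outer shell contributes nothing inside itself. λ_enc = λ₁ = 2.80e-6 C/m.
Applying ∮E·dA = Q_enc/ε₀ with the end caps contributing no flux:
E = |λ_enc|/(2πε₀r) = (2.80×10^-6)/(2π·8.85×10^-12·0.0975) = 5.16×10^5 N/C.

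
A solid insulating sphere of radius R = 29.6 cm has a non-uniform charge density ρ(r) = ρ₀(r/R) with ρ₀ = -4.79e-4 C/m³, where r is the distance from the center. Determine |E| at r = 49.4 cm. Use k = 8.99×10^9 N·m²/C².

E = 1.44e6 V/m

By spherical symmetry E is radial; choose a Gaussian sphere of radius r = 49.4 cm (r > R, all charge enclosed).
Q_enc = 4π ∫₀^R ρ₀(r'/R)^1 r'² dr' = 4πρ₀R³/4 = -3.903×10^-5 C.
Gauss's law: E·4πr² = Q_enc/ε₀.
E = k|Q_enc|/r² = (8.99×10^9)(3.903×10^-5)/(0.494)² = 1.44e6 N/C.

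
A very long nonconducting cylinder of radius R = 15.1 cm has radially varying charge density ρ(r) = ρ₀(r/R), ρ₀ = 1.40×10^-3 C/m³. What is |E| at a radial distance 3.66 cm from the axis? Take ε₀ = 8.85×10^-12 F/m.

Coaxial Gaussian cylinder, radius r = 3.66 cm, length L (r < R).
Integrating ρ over the cross-section to radius r: λ_enc = (2πρ₀/R) ∫₀^r r'^2 dr' = 2πρ₀ r^3/(3·R) = 9.52e-7 C/m.
By Gauss's law (flux through the curved wall only), E·2πrL = λ_enc L/ε₀.
E = |λ_enc|/(2πε₀r) = (9.52e-7)/(2π·8.85×10^-12·0.0366) = 4.68×10^5 N/C.

4.68e5 N/C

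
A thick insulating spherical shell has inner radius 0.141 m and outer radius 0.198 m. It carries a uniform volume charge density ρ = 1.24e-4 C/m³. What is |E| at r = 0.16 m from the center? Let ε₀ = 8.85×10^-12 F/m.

|E| ≈ 2.36×10^5 V/m

Use a concentric Gaussian sphere at r = 0.16 m (within the shell material, 0.141 m < r < 0.198 m).
Only the shell between 0.141 m and r is enclosed: Q_enc = ρ·(4π/3)(r³ − a³) = (1.24×10^-4)·(4π/3)·((0.16)³ − (0.141)³) = 6.715×10^-7 C.
Gauss's law: E·4πr² = Q_enc/ε₀.
E = |Q_enc|/(4πε₀r²) = (6.715×10^-7)/(4π·8.85×10^-12·(0.16)²) = 2.36×10^5 N/C.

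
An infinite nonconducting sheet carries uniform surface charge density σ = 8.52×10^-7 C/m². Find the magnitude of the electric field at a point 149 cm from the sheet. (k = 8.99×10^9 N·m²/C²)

Choose a cylindrical pillbox piercing the sheet, end faces (area A) parallel to it.
Only the two end caps contribute flux: Φ = 2EA. With Q_enc = σA, Gauss's law gives E = |σ|/(2ε₀).
E = 2πk|σ| = 2π(8.99×10^9)(8.52e-7) = 4.81e4 N/C.

E ≈ 4.81×10^4 N/C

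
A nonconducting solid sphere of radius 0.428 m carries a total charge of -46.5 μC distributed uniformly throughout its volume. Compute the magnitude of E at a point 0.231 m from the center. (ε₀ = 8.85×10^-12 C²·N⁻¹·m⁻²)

Use a concentric Gaussian sphere at r = 0.231 m (r < R).
Only the charge within r is enclosed: Q_enc = Q·(r/R)³ = (-46.5 μC)·(0.231 m/0.428 m)³ = -7.311×10^-6 C.
Gauss's law: E·4πr² = Q_enc/ε₀.
E = |Q_enc|/(4πε₀r²) = (7.311e-6)/(4π·8.85×10^-12·(0.231)²) = 1.23×10^6 N/C.

E ≈ 1.23×10^6 N/C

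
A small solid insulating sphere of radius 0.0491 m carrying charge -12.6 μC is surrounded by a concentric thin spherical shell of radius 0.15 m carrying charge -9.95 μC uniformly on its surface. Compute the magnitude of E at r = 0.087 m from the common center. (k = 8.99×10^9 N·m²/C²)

Symmetry ⇒ E = E(r) r̂. Gaussian sphere of radius r = 0.087 m (between the bodies, 0.0491 m < r < 0.15 m).
The shell at 0.15 m lies outside the Gaussian surface, so Q_enc = -12.6 μC = -1.26×10^-5 C.
Since E is radial and uniform over the Gaussian sphere, Φ = E·4πr² = Q_enc/ε₀.
E = k|Q_enc|/r² = (8.99×10^9)(1.26×10^-5)/(0.087)² = 1.50×10^7 N/C.

E = 1.50×10^7 N/C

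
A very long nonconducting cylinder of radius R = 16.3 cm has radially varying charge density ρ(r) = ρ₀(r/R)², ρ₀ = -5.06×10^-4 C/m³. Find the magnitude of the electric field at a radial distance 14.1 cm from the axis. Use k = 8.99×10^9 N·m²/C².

E ≈ 1.51e6 N/C

Coaxial Gaussian cylinder, radius r = 14.1 cm, length L (r < R).
Integrating ρ over the cross-section to radius r: λ_enc = (2πρ₀/R²) ∫₀^r r'^3 dr' = 2πρ₀ r^4/(4·R²) = -1.182e-5 C/m.
Applying ∮E·dA = Q_enc/ε₀ with the end caps contributing no flux:
E = 2k|λ_enc|/r = 2(8.99×10^9)(1.182×10^-5)/(0.141) = 1.51×10^6 N/C.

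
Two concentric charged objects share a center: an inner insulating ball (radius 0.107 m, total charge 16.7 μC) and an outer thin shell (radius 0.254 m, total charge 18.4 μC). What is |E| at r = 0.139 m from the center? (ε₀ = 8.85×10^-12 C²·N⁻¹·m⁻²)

|E| = 7.77×10^6 N/C

Use a concentric Gaussian sphere at r = 0.139 m (between the bodies, 0.107 m < r < 0.254 m).
Only the inner charge is enclosed; the outer shell contributes nothing inside itself. Q_enc = 16.7 μC = 1.67×10^-5 C.
Gauss's law: E·4πr² = Q_enc/ε₀.
E = |Q_enc|/(4πε₀r²) = (1.67e-5)/(4π·8.85×10^-12·(0.139)²) = 7.77×10^6 N/C.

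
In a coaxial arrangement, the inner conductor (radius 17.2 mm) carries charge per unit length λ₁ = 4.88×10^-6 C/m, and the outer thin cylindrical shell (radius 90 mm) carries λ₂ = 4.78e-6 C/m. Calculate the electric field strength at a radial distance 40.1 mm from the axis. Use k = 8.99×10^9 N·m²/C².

Coaxial Gaussian cylinder, radius r = 40.1 mm, length L (between the conductors, 17.2 mm < r < 90 mm).
The shell at 90 mm lies outside the Gaussian surface, so λ_enc = λ₁ = 4.88×10^-6 C/m.
Gauss's law: E·2πrL = λ_enc L/ε₀.
E = 2k|λ_enc|/r = 2(8.99×10^9)(4.88e-6)/(0.0401) = 2.19×10^6 N/C.

E = 2.19×10^6 N/C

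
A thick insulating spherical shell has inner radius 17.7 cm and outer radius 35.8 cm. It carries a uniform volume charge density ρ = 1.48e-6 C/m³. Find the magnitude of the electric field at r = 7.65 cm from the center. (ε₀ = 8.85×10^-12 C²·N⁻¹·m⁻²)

|E| = 0 V/m

Symmetry ⇒ E = E(r) r̂. Gaussian sphere of radius r = 7.65 cm (r < 17.7 cm, inside the empty cavity).
Q_enc = 0 (all charge lies at larger r); Gauss's law gives E = 0.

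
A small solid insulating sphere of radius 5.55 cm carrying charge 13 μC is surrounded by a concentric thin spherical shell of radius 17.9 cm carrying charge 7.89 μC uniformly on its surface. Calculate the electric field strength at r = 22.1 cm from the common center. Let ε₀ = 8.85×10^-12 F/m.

3.85e6 N/C

Use a concentric Gaussian sphere at r = 22.1 cm (r > 17.9 cm, enclosing both).
Q_enc = (13 μC) + (7.89 μC) = 2.089×10^-5 C.
Applying ∮E·dA = Q_enc/ε₀ with Φ = E(4πr²):
E = |Q_enc|/(4πε₀r²) = (2.089e-5)/(4π·8.85×10^-12·(0.221)²) = 3.85×10^6 N/C.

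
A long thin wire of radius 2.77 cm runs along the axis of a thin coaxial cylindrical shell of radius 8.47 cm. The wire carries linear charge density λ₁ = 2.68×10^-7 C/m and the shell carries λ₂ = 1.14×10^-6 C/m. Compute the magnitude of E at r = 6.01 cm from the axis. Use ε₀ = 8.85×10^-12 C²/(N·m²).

E ≈ 8.02e4 N/C

Coaxial Gaussian cylinder, radius r = 6.01 cm, length L (between the conductors, 2.77 cm < r < 8.47 cm).
The shell at 8.47 cm lies outside the Gaussian surface, so λ_enc = λ₁ = 2.68e-7 C/m.
Applying ∮E·dA = Q_enc/ε₀ with the end caps contributing no flux:
E = |λ_enc|/(2πε₀r) = (2.68×10^-7)/(2π·8.85×10^-12·0.0601) = 8.02×10^4 N/C.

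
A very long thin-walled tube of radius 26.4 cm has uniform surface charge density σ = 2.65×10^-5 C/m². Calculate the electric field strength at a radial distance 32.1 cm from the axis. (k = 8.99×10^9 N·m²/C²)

|E| ≈ 2.46×10^6 N/C

Choose a coaxial cylinder of radius r = 32.1 cm (arbitrary length L) as the Gaussian surface (r > 26.4 cm).
The whole shell is enclosed: λ_enc = σ·2πR = (2.65×10^-5)·2π·(0.264) = 4.396e-5 C/m.
Applying ∮E·dA = Q_enc/ε₀ with the end caps contributing no flux:
E = 2k|λ_enc|/r = 2(8.99×10^9)(4.396e-5)/(0.321) = 2.46×10^6 N/C.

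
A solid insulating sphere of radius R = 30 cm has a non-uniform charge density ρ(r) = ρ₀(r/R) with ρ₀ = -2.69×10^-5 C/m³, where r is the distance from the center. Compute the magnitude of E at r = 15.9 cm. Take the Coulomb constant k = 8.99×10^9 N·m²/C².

6.40×10^4 N/C

Symmetry ⇒ E = E(r) r̂. Gaussian sphere of radius r = 15.9 cm (r < R).
Q_enc = ∫₀^r ρ(r')·4πr'² dr' = (4πρ₀/R) ∫₀^r r'^3 dr' = 4πρ₀ r^4/(4·R) = -1.80×10^-7 C.
Applying ∮E·dA = Q_enc/ε₀ with Φ = E(4πr²):
E = k|Q_enc|/r² = (8.99×10^9)(1.80×10^-7)/(0.159)² = 6.40×10^4 N/C.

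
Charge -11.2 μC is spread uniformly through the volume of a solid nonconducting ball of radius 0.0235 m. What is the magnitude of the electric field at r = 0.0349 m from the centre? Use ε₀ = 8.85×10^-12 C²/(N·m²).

E = 8.27×10^7 N/C

Use a concentric Gaussian sphere at r = 0.0349 m (r > R, so the entire charge is enclosed).
Q_enc = -11.2 μC = -1.12×10^-5 C.
Applying ∮E·dA = Q_enc/ε₀ with Φ = E(4πr²):
E = |Q_enc|/(4πε₀r²) = (1.12×10^-5)/(4π·8.85×10^-12·(0.0349)²) = 8.27×10^7 N/C.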